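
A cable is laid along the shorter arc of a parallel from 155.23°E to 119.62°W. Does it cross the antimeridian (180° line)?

Yes

Naïve |-119.62 − 155.23| = 274.85° > 180°, so the shorter arc goes the other way round — across 180°.
Signed shortest Δλ = ((-119.62 − 155.23 + 180) mod 360) − 180 = 85.15°.
Going east by 85.15° from +155.23° passes through 180° before reaching -119.62°.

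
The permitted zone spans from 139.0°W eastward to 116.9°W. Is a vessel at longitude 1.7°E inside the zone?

Band width going east from -139.0° to -116.9°: ((-116.9 − -139.0) mod 360) = 22.1°.
Offset of +1.7° east of the west edge: ((1.7 − -139.0) mod 360) = 140.7°.
140.7° > 22.1° ⇒ outside.

No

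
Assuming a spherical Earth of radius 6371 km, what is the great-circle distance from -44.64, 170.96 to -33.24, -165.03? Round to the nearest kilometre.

2419 km

Δλ = -165.03 − 170.96 = -335.99°; wrapped into (−180°, 180°]: 24.01°.
Δφ = -33.24 − -44.64 = 11.40°.
a = sin²(Δφ/2) + cos φ₁ · cos φ₂ · sin²(Δλ/2) = 0.035611.
c = 2·atan2(√a, √(1−a)) = 0.37969 rad → d = 6371·c ≈ 2419.02 km.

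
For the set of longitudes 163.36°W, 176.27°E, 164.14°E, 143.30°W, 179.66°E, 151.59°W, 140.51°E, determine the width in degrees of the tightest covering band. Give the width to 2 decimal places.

76.19°

Sort the longitudes: -163.36°, -151.59°, -143.30°, +140.51°, +164.14°, +176.27°, +179.66°.
Eastward gaps between consecutive values (wrapping around): 11.77°, 8.29°, 283.81°, 23.63°, 12.13°, 3.39°, 16.98°.
Largest gap = 283.81° ⇒ minimal covering band is its complement: 360° − 283.81° = 76.19°.
Band runs from +140.51° eastward to -143.30°, crossing the antimeridian.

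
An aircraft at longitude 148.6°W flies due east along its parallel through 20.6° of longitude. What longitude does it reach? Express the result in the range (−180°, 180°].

128.0°W

Start at -148.6°; shift +20.6° → -128.0°.
-128.0° already lies in (−180°, 180°].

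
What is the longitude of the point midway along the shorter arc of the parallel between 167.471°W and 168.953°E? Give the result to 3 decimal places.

Signed shortest Δλ from -167.471° to +168.953° is -23.576°.
Midpoint longitude = -167.471° + (-23.576°)/2 = -167.471° − 11.788° = -179.259°.
(The naïve average (-167.471 + +168.953)/2 = 0.741° is on the wrong side of the globe.)

179.259°W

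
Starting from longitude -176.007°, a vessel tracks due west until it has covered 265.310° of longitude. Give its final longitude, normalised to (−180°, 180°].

Start at -176.007°; shift −265.310° → -441.317°.
-441.317° lies outside (−180°, 180°]; add 360° → -81.317°.

-81.317°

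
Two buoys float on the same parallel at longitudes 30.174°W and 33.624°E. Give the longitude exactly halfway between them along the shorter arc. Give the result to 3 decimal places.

Signed shortest Δλ from -30.174° to +33.624° is +63.798°.
Midpoint longitude = -30.174° + (+63.798°)/2 = -30.174° + 31.899° = +1.725°.

1.725°E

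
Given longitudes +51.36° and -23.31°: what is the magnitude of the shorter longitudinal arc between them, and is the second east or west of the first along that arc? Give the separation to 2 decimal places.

Raw difference: -23.31 − 51.36 = -74.67°.
Normalise into (−180°, 180°]: -74.67° stays -74.67°.
Negative ⇒ the second point lies to the west; separation 74.67°.

74.67° west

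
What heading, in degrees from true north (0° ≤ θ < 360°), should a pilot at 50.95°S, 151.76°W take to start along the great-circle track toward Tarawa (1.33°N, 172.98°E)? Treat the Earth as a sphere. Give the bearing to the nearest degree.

Δλ = 172.98 − -151.76 = 324.74°; wrapped into (−180°, 180°]: -35.26°.
θ = atan2( sin Δλ · cos φ₂ , cos φ₁ · sin φ₂ − sin φ₁ · cos φ₂ · cos Δλ )
  = atan2(-0.57713, 0.64857) = -41.664° → normalised to [0°, 360°): 318.336°.

318°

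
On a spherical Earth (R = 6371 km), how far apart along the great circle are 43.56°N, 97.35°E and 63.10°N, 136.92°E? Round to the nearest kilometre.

3320 km

Δλ = 136.92 − 97.35 = 39.57°.
Δφ = 63.10 − 43.56 = 19.54°.
a = sin²(Δφ/2) + cos φ₁ · cos φ₂ · sin²(Δλ/2) = 0.066361.
c = 2·atan2(√a, √(1−a)) = 0.52109 rad → d = 6371·c ≈ 3319.85 km.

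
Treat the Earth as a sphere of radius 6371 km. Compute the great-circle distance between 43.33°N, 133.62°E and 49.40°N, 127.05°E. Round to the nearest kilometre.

842 km

Δλ = 127.05 − 133.62 = -6.57°.
Δφ = 49.40 − 43.33 = 6.07°.
a = sin²(Δφ/2) + cos φ₁ · cos φ₂ · sin²(Δλ/2) = 0.004358.
c = 2·atan2(√a, √(1−a)) = 0.13212 rad → d = 6371·c ≈ 841.75 km.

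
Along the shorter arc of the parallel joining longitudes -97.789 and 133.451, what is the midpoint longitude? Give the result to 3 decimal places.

-162.169°

Signed shortest Δλ from -97.789° to +133.451° is -128.760°.
Midpoint longitude = -97.789° + (-128.760°)/2 = -97.789° − 64.380° = -162.169°.
(The naïve average (-97.789 + +133.451)/2 = 17.831° is on the wrong side of the globe.)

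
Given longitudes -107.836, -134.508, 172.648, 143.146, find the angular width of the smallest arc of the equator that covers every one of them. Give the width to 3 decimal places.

Sort the longitudes: -134.508°, -107.836°, +143.146°, +172.648°.
Eastward gaps between consecutive values (wrapping around): 26.672°, 250.982°, 29.502°, 52.844°.
Largest gap = 250.982° ⇒ minimal covering band is its complement: 360° − 250.982° = 109.018°.
Band runs from +143.146° eastward to -107.836°, crossing the antimeridian.

109.018°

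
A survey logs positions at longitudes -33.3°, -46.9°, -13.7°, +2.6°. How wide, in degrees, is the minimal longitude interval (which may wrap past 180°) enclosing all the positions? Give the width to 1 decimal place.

49.5°

Sort the longitudes: -46.9°, -33.3°, -13.7°, +2.6°.
Eastward gaps between consecutive values (wrapping around): 13.6°, 19.6°, 16.3°, 310.5°.
Largest gap = 310.5° ⇒ minimal covering band is its complement: 360° − 310.5° = 49.5°.
Band runs from -46.9° eastward to +2.6°.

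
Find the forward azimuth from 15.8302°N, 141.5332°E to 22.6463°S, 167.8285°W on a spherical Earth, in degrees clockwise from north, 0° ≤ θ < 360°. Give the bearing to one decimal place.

Δλ = -167.8285 − 141.5332 = -309.3617°; wrapped into (−180°, 180°]: 50.6383°.
θ = atan2( sin Δλ · cos φ₂ , cos φ₁ · sin φ₂ − sin φ₁ · cos φ₂ · cos Δλ )
  = atan2(0.71355, -0.53010) = 126.609° → normalised to [0°, 360°): 126.609°.

126.6°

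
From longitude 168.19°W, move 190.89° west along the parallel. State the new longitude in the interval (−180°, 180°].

Start at -168.19°; shift −190.89° → -359.08°.
-359.08° lies outside (−180°, 180°]; add 360° → +0.92°.

0.92°E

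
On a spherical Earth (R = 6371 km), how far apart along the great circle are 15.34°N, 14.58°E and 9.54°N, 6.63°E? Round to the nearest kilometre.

1077 km

Δλ = 6.63 − 14.58 = -7.95°.
Δφ = 9.54 − 15.34 = -5.80°.
a = sin²(Δφ/2) + cos φ₁ · cos φ₂ · sin²(Δλ/2) = 0.007130.
c = 2·atan2(√a, √(1−a)) = 0.16908 rad → d = 6371·c ≈ 1077.19 km.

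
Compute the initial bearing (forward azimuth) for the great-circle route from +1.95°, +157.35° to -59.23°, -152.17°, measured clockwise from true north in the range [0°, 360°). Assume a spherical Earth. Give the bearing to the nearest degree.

156°

Δλ = -152.17 − 157.35 = -309.52°; wrapped into (−180°, 180°]: 50.48°.
θ = atan2( sin Δλ · cos φ₂ , cos φ₁ · sin φ₂ − sin φ₁ · cos φ₂ · cos Δλ )
  = atan2(0.39464, -0.86981) = 155.596° → normalised to [0°, 360°): 155.596°.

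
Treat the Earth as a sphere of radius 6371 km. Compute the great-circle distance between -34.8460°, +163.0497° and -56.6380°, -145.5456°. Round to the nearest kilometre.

Δλ = -145.5456 − 163.0497 = -308.5953°; wrapped into (−180°, 180°]: 51.4047°.
Δφ = -56.6380 − -34.8460 = -21.7920°.
a = sin²(Δφ/2) + cos φ₁ · cos φ₂ · sin²(Δλ/2) = 0.120621.
c = 2·atan2(√a, √(1−a)) = 0.70939 rad → d = 6371·c ≈ 4519.54 km.

4520 km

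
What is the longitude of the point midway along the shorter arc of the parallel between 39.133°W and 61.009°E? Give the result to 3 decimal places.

Signed shortest Δλ from -39.133° to +61.009° is +100.142°.
Midpoint longitude = -39.133° + (+100.142°)/2 = -39.133° + 50.071° = +10.938°.

10.938°E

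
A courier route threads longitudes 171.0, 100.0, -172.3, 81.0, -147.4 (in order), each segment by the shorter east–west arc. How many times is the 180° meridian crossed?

Leg 1: +171.0° → +100.0°, shortest Δλ = -71.0° (west) — does not cross 180°.
Leg 2: +100.0° → -172.3°, shortest Δλ = 87.7° (east) — crosses 180°.
Leg 3: -172.3° → +81.0°, shortest Δλ = -106.7° (west) — crosses 180°.
Leg 4: +81.0° → -147.4°, shortest Δλ = 131.6° (east) — crosses 180°.
Total crossings: 3.

3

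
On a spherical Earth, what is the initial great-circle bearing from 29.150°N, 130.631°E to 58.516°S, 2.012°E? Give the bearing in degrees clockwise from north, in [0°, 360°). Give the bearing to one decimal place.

214.9°

Δλ = 2.012 − 130.631 = -128.619°.
θ = atan2( sin Δλ · cos φ₂ , cos φ₁ · sin φ₂ − sin φ₁ · cos φ₂ · cos Δλ )
  = atan2(-0.40805, -0.58600) = -145.149° → normalised to [0°, 360°): 214.851°.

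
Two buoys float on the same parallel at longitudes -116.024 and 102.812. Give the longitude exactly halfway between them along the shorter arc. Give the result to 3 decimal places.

Signed shortest Δλ from -116.024° to +102.812° is -141.164°.
Midpoint longitude = -116.024° + (-141.164°)/2 = -116.024° − 70.582° = -186.606°.
Normalise into (−180°, 180°]: +173.394°.
(The naïve average (-116.024 + +102.812)/2 = -6.606° is on the wrong side of the globe.)

+173.394°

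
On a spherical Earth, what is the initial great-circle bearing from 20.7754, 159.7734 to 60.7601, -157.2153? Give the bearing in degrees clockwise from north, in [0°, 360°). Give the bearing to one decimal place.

25.8°

Δλ = -157.2153 − 159.7734 = -316.9887°; wrapped into (−180°, 180°]: 43.0113°.
θ = atan2( sin Δλ · cos φ₂ , cos φ₁ · sin φ₂ − sin φ₁ · cos φ₂ · cos Δλ )
  = atan2(0.33320, 0.68915) = 25.804° → normalised to [0°, 360°): 25.804°.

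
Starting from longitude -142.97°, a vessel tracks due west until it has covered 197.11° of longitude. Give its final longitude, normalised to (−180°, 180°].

Start at -142.97°; shift −197.11° → -340.08°.
-340.08° lies outside (−180°, 180°]; add 360° → +19.92°.

+19.92°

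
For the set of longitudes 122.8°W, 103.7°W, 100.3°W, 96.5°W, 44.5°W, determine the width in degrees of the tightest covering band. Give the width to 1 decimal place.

Sort the longitudes: -122.8°, -103.7°, -100.3°, -96.5°, -44.5°.
Eastward gaps between consecutive values (wrapping around): 19.1°, 3.4°, 3.8°, 52.0°, 281.7°.
Largest gap = 281.7° ⇒ minimal covering band is its complement: 360° − 281.7° = 78.3°.
Band runs from -122.8° eastward to -44.5°.

78.3°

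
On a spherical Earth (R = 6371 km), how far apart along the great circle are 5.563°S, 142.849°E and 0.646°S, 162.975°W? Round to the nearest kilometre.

Δλ = -162.975 − 142.849 = -305.824°; wrapped into (−180°, 180°]: 54.176°.
Δφ = -0.646 − -5.563 = 4.917°.
a = sin²(Δφ/2) + cos φ₁ · cos φ₂ · sin²(Δλ/2) = 0.208202.
c = 2·atan2(√a, √(1−a)) = 0.94765 rad → d = 6371·c ≈ 6037.45 km.

6037 km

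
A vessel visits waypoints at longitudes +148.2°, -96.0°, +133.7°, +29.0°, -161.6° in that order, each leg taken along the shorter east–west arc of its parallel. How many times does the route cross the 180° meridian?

Leg 1: +148.2° → -96.0°, shortest Δλ = 115.8° (east) — crosses 180°.
Leg 2: -96.0° → +133.7°, shortest Δλ = -130.3° (west) — crosses 180°.
Leg 3: +133.7° → +29.0°, shortest Δλ = -104.7° (west) — does not cross 180°.
Leg 4: +29.0° → -161.6°, shortest Δλ = 169.4° (east) — crosses 180°.
Total crossings: 3.

3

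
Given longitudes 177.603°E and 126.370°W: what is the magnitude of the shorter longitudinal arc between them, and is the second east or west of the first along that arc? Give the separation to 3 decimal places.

56.027° east

Raw difference: -126.370 − 177.603 = -303.973°.
Normalise into (−180°, 180°]: -303.973° + 360° = 56.027°.
Positive ⇒ the second point lies to the east; separation 56.027°.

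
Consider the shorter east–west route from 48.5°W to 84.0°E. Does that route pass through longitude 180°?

No

Signed shortest Δλ = ((84.0 − -48.5 + 180) mod 360) − 180 = 132.5°.
Going east by 132.5° from -48.5° reaches +84.0° without touching 180°.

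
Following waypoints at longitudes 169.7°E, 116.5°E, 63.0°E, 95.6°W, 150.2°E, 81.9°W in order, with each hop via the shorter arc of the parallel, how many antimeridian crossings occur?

Leg 1: +169.7° → +116.5°, shortest Δλ = -53.2° (west) — does not cross 180°.
Leg 2: +116.5° → +63.0°, shortest Δλ = -53.5° (west) — does not cross 180°.
Leg 3: +63.0° → -95.6°, shortest Δλ = -158.6° (west) — does not cross 180°.
Leg 4: -95.6° → +150.2°, shortest Δλ = -114.2° (west) — crosses 180°.
Leg 5: +150.2° → -81.9°, shortest Δλ = 127.9° (east) — crosses 180°.
Total crossings: 2.

2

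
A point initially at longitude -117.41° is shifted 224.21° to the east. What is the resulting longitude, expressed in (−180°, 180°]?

+106.80°

Start at -117.41°; shift +224.21° → +106.80°.
+106.80° already lies in (−180°, 180°].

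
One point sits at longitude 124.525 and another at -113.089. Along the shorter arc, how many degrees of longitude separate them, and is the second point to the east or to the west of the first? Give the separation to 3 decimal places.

Raw difference: -113.089 − 124.525 = -237.614°.
Normalise into (−180°, 180°]: -237.614° + 360° = 122.386°.
Positive ⇒ the second point lies to the east; separation 122.386°.

122.386° east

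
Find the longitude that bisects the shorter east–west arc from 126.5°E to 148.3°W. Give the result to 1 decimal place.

Signed shortest Δλ from +126.5° to -148.3° is +85.2°.
Midpoint longitude = +126.5° + (+85.2°)/2 = +126.5° + 42.6° = +169.1°.
(The naïve average (+126.5 + -148.3)/2 = -10.9° is on the wrong side of the globe.)

169.1°E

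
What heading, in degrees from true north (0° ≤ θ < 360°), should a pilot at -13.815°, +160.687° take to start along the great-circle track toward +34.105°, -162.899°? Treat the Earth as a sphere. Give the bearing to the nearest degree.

Δλ = -162.899 − 160.687 = -323.586°; wrapped into (−180°, 180°]: 36.414°.
θ = atan2( sin Δλ · cos φ₂ , cos φ₁ · sin φ₂ − sin φ₁ · cos φ₂ · cos Δλ )
  = atan2(0.49152, 0.70360) = 34.937° → normalised to [0°, 360°): 34.937°.

35°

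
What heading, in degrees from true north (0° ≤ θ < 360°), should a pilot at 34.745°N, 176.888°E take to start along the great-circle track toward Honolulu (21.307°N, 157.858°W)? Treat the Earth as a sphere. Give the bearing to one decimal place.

Δλ = -157.858 − 176.888 = -334.746°; wrapped into (−180°, 180°]: 25.254°.
θ = atan2( sin Δλ · cos φ₂ , cos φ₁ · sin φ₂ − sin φ₁ · cos φ₂ · cos Δλ )
  = atan2(0.39747, -0.18165) = 114.561° → normalised to [0°, 360°): 114.561°.

114.6°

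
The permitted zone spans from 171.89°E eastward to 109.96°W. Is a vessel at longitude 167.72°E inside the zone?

No

Band width going east from +171.89° to -109.96°: ((-109.96 − 171.89) mod 360) = 78.15°.
Offset of +167.72° east of the west edge: ((167.72 − 171.89) mod 360) = 355.83°.
355.83° > 78.15° ⇒ outside.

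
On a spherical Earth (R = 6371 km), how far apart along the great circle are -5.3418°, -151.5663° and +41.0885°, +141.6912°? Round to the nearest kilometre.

8495 km

Δλ = 141.6912 − -151.5663 = 293.2575°; wrapped into (−180°, 180°]: -66.7425°.
Δφ = 41.0885 − -5.3418 = 46.4303°.
a = sin²(Δφ/2) + cos φ₁ · cos φ₂ · sin²(Δλ/2) = 0.382435.
c = 2·atan2(√a, √(1−a)) = 1.33344 rad → d = 6371·c ≈ 8495.38 km.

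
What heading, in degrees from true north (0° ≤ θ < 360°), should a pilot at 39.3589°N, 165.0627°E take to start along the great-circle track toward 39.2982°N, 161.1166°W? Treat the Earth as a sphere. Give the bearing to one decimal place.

Δλ = -161.1166 − 165.0627 = -326.1793°; wrapped into (−180°, 180°]: 33.8207°.
θ = atan2( sin Δλ · cos φ₂ , cos φ₁ · sin φ₂ − sin φ₁ · cos φ₂ · cos Δλ )
  = atan2(0.43073, 0.08199) = 79.223° → normalised to [0°, 360°): 79.223°.

79.2°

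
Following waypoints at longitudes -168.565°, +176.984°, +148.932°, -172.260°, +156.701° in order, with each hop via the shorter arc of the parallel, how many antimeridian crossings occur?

3

Leg 1: -168.565° → +176.984°, shortest Δλ = -14.451° (west) — crosses 180°.
Leg 2: +176.984° → +148.932°, shortest Δλ = -28.052° (west) — does not cross 180°.
Leg 3: +148.932° → -172.260°, shortest Δλ = 38.808° (east) — crosses 180°.
Leg 4: -172.260° → +156.701°, shortest Δλ = -31.039° (west) — crosses 180°.
Total crossings: 3.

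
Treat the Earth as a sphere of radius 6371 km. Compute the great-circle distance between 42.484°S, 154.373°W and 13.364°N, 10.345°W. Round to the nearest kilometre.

Δλ = -10.345 − -154.373 = 144.028°.
Δφ = 13.364 − -42.484 = 55.848°.
a = sin²(Δφ/2) + cos φ₁ · cos φ₂ · sin²(Δλ/2) = 0.868389.
c = 2·atan2(√a, √(1−a)) = 2.39909 rad → d = 6371·c ≈ 15284.60 km.

15285 km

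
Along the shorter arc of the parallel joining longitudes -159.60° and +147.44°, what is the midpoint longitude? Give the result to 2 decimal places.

Signed shortest Δλ from -159.60° to +147.44° is -52.96°.
Midpoint longitude = -159.60° + (-52.96°)/2 = -159.60° − 26.48° = -186.08°.
Normalise into (−180°, 180°]: +173.92°.
(The naïve average (-159.60 + +147.44)/2 = -6.08° is on the wrong side of the globe.)

+173.92°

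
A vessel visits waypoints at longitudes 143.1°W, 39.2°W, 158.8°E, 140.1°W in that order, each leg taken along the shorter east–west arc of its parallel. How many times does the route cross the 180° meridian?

2

Leg 1: -143.1° → -39.2°, shortest Δλ = 103.9° (east) — does not cross 180°.
Leg 2: -39.2° → +158.8°, shortest Δλ = -162.0° (west) — crosses 180°.
Leg 3: +158.8° → -140.1°, shortest Δλ = 61.1° (east) — crosses 180°.
Total crossings: 2.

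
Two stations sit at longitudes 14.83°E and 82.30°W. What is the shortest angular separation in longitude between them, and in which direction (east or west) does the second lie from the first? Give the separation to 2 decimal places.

97.13° west

Raw difference: -82.30 − 14.83 = -97.13°.
Normalise into (−180°, 180°]: -97.13° stays -97.13°.
Negative ⇒ the second point lies to the west; separation 97.13°.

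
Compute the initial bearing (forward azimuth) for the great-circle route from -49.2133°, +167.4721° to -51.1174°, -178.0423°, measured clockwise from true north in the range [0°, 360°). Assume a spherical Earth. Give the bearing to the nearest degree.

107°

Δλ = -178.0423 − 167.4721 = -345.5144°; wrapped into (−180°, 180°]: 14.4856°.
θ = atan2( sin Δλ · cos φ₂ , cos φ₁ · sin φ₂ − sin φ₁ · cos φ₂ · cos Δλ )
  = atan2(0.15702, -0.04834) = 107.110° → normalised to [0°, 360°): 107.110°.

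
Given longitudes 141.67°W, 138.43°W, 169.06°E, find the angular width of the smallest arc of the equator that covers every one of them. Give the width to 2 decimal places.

Sort the longitudes: -141.67°, -138.43°, +169.06°.
Eastward gaps between consecutive values (wrapping around): 3.24°, 307.49°, 49.27°.
Largest gap = 307.49° ⇒ minimal covering band is its complement: 360° − 307.49° = 52.51°.
Band runs from +169.06° eastward to -138.43°, crossing the antimeridian.

52.51°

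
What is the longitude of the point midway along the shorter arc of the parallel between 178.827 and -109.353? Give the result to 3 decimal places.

Signed shortest Δλ from +178.827° to -109.353° is +71.820°.
Midpoint longitude = +178.827° + (+71.820°)/2 = +178.827° + 35.910° = +214.737°.
Normalise into (−180°, 180°]: -145.263°.
(The naïve average (+178.827 + -109.353)/2 = 34.737° is on the wrong side of the globe.)

-145.263°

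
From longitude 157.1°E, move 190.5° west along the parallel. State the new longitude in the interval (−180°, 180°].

33.4°W

Start at +157.1°; shift −190.5° → -33.4°.
-33.4° already lies in (−180°, 180°].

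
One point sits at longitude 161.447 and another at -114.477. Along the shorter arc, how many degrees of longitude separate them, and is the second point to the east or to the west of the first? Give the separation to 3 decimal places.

Raw difference: -114.477 − 161.447 = -275.924°.
Normalise into (−180°, 180°]: -275.924° + 360° = 84.076°.
Positive ⇒ the second point lies to the east; separation 84.076°.

84.076° east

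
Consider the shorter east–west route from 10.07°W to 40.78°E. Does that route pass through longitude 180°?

No

Signed shortest Δλ = ((40.78 − -10.07 + 180) mod 360) − 180 = 50.85°.
Going east by 50.85° from -10.07° reaches +40.78° without touching 180°.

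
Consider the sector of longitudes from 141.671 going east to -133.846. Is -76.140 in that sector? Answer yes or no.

Band width going east from +141.671° to -133.846°: ((-133.846 − 141.671) mod 360) = 84.483°.
Offset of -76.140° east of the west edge: ((-76.140 − 141.671) mod 360) = 142.189°.
142.189° > 84.483° ⇒ outside.

No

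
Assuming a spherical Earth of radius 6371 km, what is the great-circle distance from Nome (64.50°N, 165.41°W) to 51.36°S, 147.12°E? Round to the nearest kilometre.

Δλ = 147.12 − -165.41 = 312.53°; wrapped into (−180°, 180°]: -47.47°.
Δφ = -51.36 − 64.50 = -115.86°.
a = sin²(Δφ/2) + cos φ₁ · cos φ₂ · sin²(Δλ/2) = 0.761639.
c = 2·atan2(√a, √(1−a)) = 2.12149 rad → d = 6371·c ≈ 13516.01 km.

13516 km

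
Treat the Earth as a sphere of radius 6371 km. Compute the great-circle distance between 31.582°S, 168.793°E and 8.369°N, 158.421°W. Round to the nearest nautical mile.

3049 nmi

Δλ = -158.421 − 168.793 = -327.214°; wrapped into (−180°, 180°]: 32.786°.
Δφ = 8.369 − -31.582 = 39.951°.
a = sin²(Δφ/2) + cos φ₁ · cos φ₂ · sin²(Δλ/2) = 0.183834.
c = 2·atan2(√a, √(1−a)) = 0.88624 rad → d = 6371·c ≈ 5646.22 km ≈ 3048.71 nmi.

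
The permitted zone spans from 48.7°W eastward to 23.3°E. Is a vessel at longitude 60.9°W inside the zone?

Band width going east from -48.7° to +23.3°: ((23.3 − -48.7) mod 360) = 72.0°.
Offset of -60.9° east of the west edge: ((-60.9 − -48.7) mod 360) = 347.8°.
347.8° > 72.0° ⇒ outside.

No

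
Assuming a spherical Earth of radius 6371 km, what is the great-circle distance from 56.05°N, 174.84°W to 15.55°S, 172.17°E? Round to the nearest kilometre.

8054 km

Δλ = 172.17 − -174.84 = 347.01°; wrapped into (−180°, 180°]: -12.99°.
Δφ = -15.55 − 56.05 = -71.60°.
a = sin²(Δφ/2) + cos φ₁ · cos φ₂ · sin²(Δλ/2) = 0.349060.
c = 2·atan2(√a, √(1−a)) = 1.26413 rad → d = 6371·c ≈ 8053.78 km.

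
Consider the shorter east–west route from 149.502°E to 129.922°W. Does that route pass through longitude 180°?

Naïve |-129.922 − 149.502| = 279.424° > 180°, so the shorter arc goes the other way round — across 180°.
Signed shortest Δλ = ((-129.922 − 149.502 + 180) mod 360) − 180 = 80.576°.
Going east by 80.576° from +149.502° passes through 180° before reaching -129.922°.

Yes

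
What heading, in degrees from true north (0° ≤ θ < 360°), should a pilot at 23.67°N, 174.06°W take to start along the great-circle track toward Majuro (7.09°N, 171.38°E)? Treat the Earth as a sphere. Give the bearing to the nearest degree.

Δλ = 171.38 − -174.06 = 345.44°; wrapped into (−180°, 180°]: -14.56°.
θ = atan2( sin Δλ · cos φ₂ , cos φ₁ · sin φ₂ − sin φ₁ · cos φ₂ · cos Δλ )
  = atan2(-0.24947, -0.27256) = -137.532° → normalised to [0°, 360°): 222.468°.

222°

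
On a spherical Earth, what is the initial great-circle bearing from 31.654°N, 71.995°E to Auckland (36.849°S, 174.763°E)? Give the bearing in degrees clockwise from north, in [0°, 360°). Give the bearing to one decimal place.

Δλ = 174.763 − 71.995 = 102.768°.
θ = atan2( sin Δλ · cos φ₂ , cos φ₁ · sin φ₂ − sin φ₁ · cos φ₂ · cos Δλ )
  = atan2(0.78043, -0.41768) = 118.155° → normalised to [0°, 360°): 118.155°.

118.2°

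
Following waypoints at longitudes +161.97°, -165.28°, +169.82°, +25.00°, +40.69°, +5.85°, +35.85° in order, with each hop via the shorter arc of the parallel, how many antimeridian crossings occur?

Leg 1: +161.97° → -165.28°, shortest Δλ = 32.75° (east) — crosses 180°.
Leg 2: -165.28° → +169.82°, shortest Δλ = -24.9° (west) — crosses 180°.
Leg 3: +169.82° → +25.00°, shortest Δλ = -144.82° (west) — does not cross 180°.
Leg 4: +25.00° → +40.69°, shortest Δλ = 15.69° (east) — does not cross 180°.
Leg 5: +40.69° → +5.85°, shortest Δλ = -34.84° (west) — does not cross 180°.
Leg 6: +5.85° → +35.85°, shortest Δλ = 30.0° (east) — does not cross 180°.
Total crossings: 2.

2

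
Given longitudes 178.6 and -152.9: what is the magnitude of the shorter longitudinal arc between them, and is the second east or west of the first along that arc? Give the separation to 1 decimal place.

Raw difference: -152.9 − 178.6 = -331.5°.
Normalise into (−180°, 180°]: -331.5° + 360° = 28.5°.
Positive ⇒ the second point lies to the east; separation 28.5°.

28.5° east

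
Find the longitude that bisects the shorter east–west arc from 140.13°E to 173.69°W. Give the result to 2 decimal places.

163.22°E

Signed shortest Δλ from +140.13° to -173.69° is +46.18°.
Midpoint longitude = +140.13° + (+46.18°)/2 = +140.13° + 23.09° = +163.22°.
(The naïve average (+140.13 + -173.69)/2 = -16.78° is on the wrong side of the globe.)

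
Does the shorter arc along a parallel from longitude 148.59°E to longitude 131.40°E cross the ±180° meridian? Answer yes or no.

No

Signed shortest Δλ = ((131.40 − 148.59 + 180) mod 360) − 180 = -17.19°.
Going west by 17.19° from +148.59° reaches +131.40° without touching 180°.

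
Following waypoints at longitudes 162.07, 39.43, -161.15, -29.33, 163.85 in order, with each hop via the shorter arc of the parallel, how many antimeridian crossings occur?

2

Leg 1: +162.07° → +39.43°, shortest Δλ = -122.64° (west) — does not cross 180°.
Leg 2: +39.43° → -161.15°, shortest Δλ = 159.42° (east) — crosses 180°.
Leg 3: -161.15° → -29.33°, shortest Δλ = 131.82° (east) — does not cross 180°.
Leg 4: -29.33° → +163.85°, shortest Δλ = -166.82° (west) — crosses 180°.
Total crossings: 2.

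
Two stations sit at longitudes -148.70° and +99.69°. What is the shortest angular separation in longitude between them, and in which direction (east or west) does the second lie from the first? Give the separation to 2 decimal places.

Raw difference: 99.69 − -148.70 = 248.39°.
Normalise into (−180°, 180°]: 248.39° − 360° = -111.61°.
Negative ⇒ the second point lies to the west; separation 111.61°.

111.61° west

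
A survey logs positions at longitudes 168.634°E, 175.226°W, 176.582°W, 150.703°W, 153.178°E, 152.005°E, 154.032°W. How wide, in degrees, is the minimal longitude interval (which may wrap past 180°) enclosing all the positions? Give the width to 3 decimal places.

57.292°

Sort the longitudes: -176.582°, -175.226°, -154.032°, -150.703°, +152.005°, +153.178°, +168.634°.
Eastward gaps between consecutive values (wrapping around): 1.356°, 21.194°, 3.329°, 302.708°, 1.173°, 15.456°, 14.784°.
Largest gap = 302.708° ⇒ minimal covering band is its complement: 360° − 302.708° = 57.292°.
Band runs from +152.005° eastward to -150.703°, crossing the antimeridian.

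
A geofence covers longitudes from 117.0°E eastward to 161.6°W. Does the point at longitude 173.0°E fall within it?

Yes

Band width going east from +117.0° to -161.6°: ((-161.6 − 117.0) mod 360) = 81.4°.
Offset of +173.0° east of the west edge: ((173.0 − 117.0) mod 360) = 56.0°.
56.0° ≤ 81.4° ⇒ inside.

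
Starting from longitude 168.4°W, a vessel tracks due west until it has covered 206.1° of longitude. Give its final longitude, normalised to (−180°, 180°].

Start at -168.4°; shift −206.1° → -374.5°.
-374.5° lies outside (−180°, 180°]; add 360° → -14.5°.

14.5°W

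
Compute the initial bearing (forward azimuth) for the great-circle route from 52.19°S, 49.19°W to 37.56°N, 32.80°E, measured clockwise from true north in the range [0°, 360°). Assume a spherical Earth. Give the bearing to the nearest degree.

60°

Δλ = 32.80 − -49.19 = 81.99°.
θ = atan2( sin Δλ · cos φ₂ , cos φ₁ · sin φ₂ − sin φ₁ · cos φ₂ · cos Δλ )
  = atan2(0.78498, 0.46098) = 59.577° → normalised to [0°, 360°): 59.577°.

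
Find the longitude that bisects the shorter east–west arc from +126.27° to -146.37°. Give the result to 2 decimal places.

Signed shortest Δλ from +126.27° to -146.37° is +87.36°.
Midpoint longitude = +126.27° + (+87.36°)/2 = +126.27° + 43.68° = +169.95°.
(The naïve average (+126.27 + -146.37)/2 = -10.05° is on the wrong side of the globe.)

+169.95°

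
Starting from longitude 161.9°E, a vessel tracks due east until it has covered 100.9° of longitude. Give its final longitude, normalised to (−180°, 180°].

Start at +161.9°; shift +100.9° → +262.8°.
+262.8° lies outside (−180°, 180°]; subtract 360° → -97.2°.

97.2°W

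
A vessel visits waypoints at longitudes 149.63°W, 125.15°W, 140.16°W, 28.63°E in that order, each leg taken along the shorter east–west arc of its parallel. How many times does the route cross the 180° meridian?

Leg 1: -149.63° → -125.15°, shortest Δλ = 24.48° (east) — does not cross 180°.
Leg 2: -125.15° → -140.16°, shortest Δλ = -15.01° (west) — does not cross 180°.
Leg 3: -140.16° → +28.63°, shortest Δλ = 168.79° (east) — does not cross 180°.
Total crossings: 0.

0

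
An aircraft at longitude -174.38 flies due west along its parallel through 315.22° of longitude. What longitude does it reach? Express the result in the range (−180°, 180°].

-129.60°

Start at -174.38°; shift −315.22° → -489.60°.
-489.60° lies outside (−180°, 180°]; add 360° → -129.60°.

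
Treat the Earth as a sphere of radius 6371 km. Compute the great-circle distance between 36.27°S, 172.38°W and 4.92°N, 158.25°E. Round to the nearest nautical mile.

2973 nmi

Δλ = 158.25 − -172.38 = 330.63°; wrapped into (−180°, 180°]: -29.37°.
Δφ = 4.92 − -36.27 = 41.19°.
a = sin²(Δφ/2) + cos φ₁ · cos φ₂ · sin²(Δλ/2) = 0.175357.
c = 2·atan2(√a, √(1−a)) = 0.86415 rad → d = 6371·c ≈ 5505.50 km ≈ 2972.73 nmi.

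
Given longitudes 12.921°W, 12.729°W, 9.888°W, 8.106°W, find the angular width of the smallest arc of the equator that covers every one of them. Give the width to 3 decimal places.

Sort the longitudes: -12.921°, -12.729°, -9.888°, -8.106°.
Eastward gaps between consecutive values (wrapping around): 0.192°, 2.841°, 1.782°, 355.185°.
Largest gap = 355.185° ⇒ minimal covering band is its complement: 360° − 355.185° = 4.815°.
Band runs from -12.921° eastward to -8.106°.

4.815°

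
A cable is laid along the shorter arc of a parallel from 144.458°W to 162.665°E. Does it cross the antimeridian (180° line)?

Yes

Naïve |162.665 − -144.458| = 307.123° > 180°, so the shorter arc goes the other way round — across 180°.
Signed shortest Δλ = ((162.665 − -144.458 + 180) mod 360) − 180 = -52.877°.
Going west by 52.877° from -144.458° passes through 180° before reaching +162.665°.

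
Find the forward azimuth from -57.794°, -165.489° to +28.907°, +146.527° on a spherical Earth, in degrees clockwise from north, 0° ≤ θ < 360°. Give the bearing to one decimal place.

319.2°

Δλ = 146.527 − -165.489 = 312.016°; wrapped into (−180°, 180°]: -47.984°.
θ = atan2( sin Δλ · cos φ₂ , cos φ₁ · sin φ₂ − sin φ₁ · cos φ₂ · cos Δλ )
  = atan2(-0.65039, 0.75342) = -40.802° → normalised to [0°, 360°): 319.198°.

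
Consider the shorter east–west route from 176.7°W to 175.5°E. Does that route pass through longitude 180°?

Naïve |175.5 − -176.7| = 352.2° > 180°, so the shorter arc goes the other way round — across 180°.
Signed shortest Δλ = ((175.5 − -176.7 + 180) mod 360) − 180 = -7.8°.
Going west by 7.8° from -176.7° passes through 180° before reaching +175.5°.

Yes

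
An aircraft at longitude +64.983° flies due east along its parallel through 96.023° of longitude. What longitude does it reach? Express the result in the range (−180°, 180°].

+161.006°

Start at +64.983°; shift +96.023° → +161.006°.
+161.006° already lies in (−180°, 180°].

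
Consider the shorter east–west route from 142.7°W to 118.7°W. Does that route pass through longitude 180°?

No

Signed shortest Δλ = ((-118.7 − -142.7 + 180) mod 360) − 180 = 24.0°.
Going east by 24.0° from -142.7° reaches -118.7° without touching 180°.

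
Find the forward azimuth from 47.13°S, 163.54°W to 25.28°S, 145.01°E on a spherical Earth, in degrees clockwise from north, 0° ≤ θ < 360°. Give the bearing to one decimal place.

Δλ = 145.01 − -163.54 = 308.55°; wrapped into (−180°, 180°]: -51.45°.
θ = atan2( sin Δλ · cos φ₂ , cos φ₁ · sin φ₂ − sin φ₁ · cos φ₂ · cos Δλ )
  = atan2(-0.70717, 0.12247) = -80.175° → normalised to [0°, 360°): 279.825°.

279.8°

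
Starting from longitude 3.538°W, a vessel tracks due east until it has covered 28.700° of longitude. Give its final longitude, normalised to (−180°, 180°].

25.162°E

Start at -3.538°; shift +28.700° → +25.162°.
+25.162° already lies in (−180°, 180°].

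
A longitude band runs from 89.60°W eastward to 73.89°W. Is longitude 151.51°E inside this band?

No

Band width going east from -89.60° to -73.89°: ((-73.89 − -89.60) mod 360) = 15.71°.
Offset of +151.51° east of the west edge: ((151.51 − -89.60) mod 360) = 241.11°.
241.11° > 15.71° ⇒ outside.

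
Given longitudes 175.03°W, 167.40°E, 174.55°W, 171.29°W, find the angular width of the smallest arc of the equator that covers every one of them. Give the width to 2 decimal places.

21.31°

Sort the longitudes: -175.03°, -174.55°, -171.29°, +167.40°.
Eastward gaps between consecutive values (wrapping around): 0.48°, 3.26°, 338.69°, 17.57°.
Largest gap = 338.69° ⇒ minimal covering band is its complement: 360° − 338.69° = 21.31°.
Band runs from +167.40° eastward to -171.29°, crossing the antimeridian.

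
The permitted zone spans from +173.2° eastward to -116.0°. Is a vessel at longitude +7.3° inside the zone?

Band width going east from +173.2° to -116.0°: ((-116.0 − 173.2) mod 360) = 70.8°.
Offset of +7.3° east of the west edge: ((7.3 − 173.2) mod 360) = 194.1°.
194.1° > 70.8° ⇒ outside.

No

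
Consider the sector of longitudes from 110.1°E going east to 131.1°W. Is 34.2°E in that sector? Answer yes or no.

No

Band width going east from +110.1° to -131.1°: ((-131.1 − 110.1) mod 360) = 118.8°.
Offset of +34.2° east of the west edge: ((34.2 − 110.1) mod 360) = 284.1°.
284.1° > 118.8° ⇒ outside.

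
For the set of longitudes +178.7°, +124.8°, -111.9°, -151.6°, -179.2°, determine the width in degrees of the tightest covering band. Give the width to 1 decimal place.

Sort the longitudes: -179.2°, -151.6°, -111.9°, +124.8°, +178.7°.
Eastward gaps between consecutive values (wrapping around): 27.6°, 39.7°, 236.7°, 53.9°, 2.1°.
Largest gap = 236.7° ⇒ minimal covering band is its complement: 360° − 236.7° = 123.3°.
Band runs from +124.8° eastward to -111.9°, crossing the antimeridian.

123.3°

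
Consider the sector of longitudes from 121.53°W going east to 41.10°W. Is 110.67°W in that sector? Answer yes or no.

Band width going east from -121.53° to -41.10°: ((-41.10 − -121.53) mod 360) = 80.43°.
Offset of -110.67° east of the west edge: ((-110.67 − -121.53) mod 360) = 10.86°.
10.86° ≤ 80.43° ⇒ inside.

Yes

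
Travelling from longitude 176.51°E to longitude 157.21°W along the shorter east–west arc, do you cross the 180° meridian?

Yes

Naïve |-157.21 − 176.51| = 333.72° > 180°, so the shorter arc goes the other way round — across 180°.
Signed shortest Δλ = ((-157.21 − 176.51 + 180) mod 360) − 180 = 26.28°.
Going east by 26.28° from +176.51° passes through 180° before reaching -157.21°.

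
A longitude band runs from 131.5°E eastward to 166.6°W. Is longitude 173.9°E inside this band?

Band width going east from +131.5° to -166.6°: ((-166.6 − 131.5) mod 360) = 61.9°.
Offset of +173.9° east of the west edge: ((173.9 − 131.5) mod 360) = 42.4°.
42.4° ≤ 61.9° ⇒ inside.

Yes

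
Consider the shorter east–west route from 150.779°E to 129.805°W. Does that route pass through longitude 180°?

Naïve |-129.805 − 150.779| = 280.584° > 180°, so the shorter arc goes the other way round — across 180°.
Signed shortest Δλ = ((-129.805 − 150.779 + 180) mod 360) − 180 = 79.416°.
Going east by 79.416° from +150.779° passes through 180° before reaching -129.805°.

Yes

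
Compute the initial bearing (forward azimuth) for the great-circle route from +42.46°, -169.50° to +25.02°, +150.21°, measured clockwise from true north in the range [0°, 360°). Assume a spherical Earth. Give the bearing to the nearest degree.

Δλ = 150.21 − -169.50 = 319.71°; wrapped into (−180°, 180°]: -40.29°.
θ = atan2( sin Δλ · cos φ₂ , cos φ₁ · sin φ₂ − sin φ₁ · cos φ₂ · cos Δλ )
  = atan2(-0.58597, -0.15459) = -104.779° → normalised to [0°, 360°): 255.221°.

255°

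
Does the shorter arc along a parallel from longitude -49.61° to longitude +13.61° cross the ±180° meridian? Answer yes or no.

Signed shortest Δλ = ((13.61 − -49.61 + 180) mod 360) − 180 = 63.22°.
Going east by 63.22° from -49.61° reaches +13.61° without touching 180°.

No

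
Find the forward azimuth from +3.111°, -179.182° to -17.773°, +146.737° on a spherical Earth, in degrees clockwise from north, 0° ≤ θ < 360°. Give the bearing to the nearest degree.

237°

Δλ = 146.737 − -179.182 = 325.919°; wrapped into (−180°, 180°]: -34.081°.
θ = atan2( sin Δλ · cos φ₂ , cos φ₁ · sin φ₂ − sin φ₁ · cos φ₂ · cos Δλ )
  = atan2(-0.53362, -0.34760) = -123.080° → normalised to [0°, 360°): 236.920°.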